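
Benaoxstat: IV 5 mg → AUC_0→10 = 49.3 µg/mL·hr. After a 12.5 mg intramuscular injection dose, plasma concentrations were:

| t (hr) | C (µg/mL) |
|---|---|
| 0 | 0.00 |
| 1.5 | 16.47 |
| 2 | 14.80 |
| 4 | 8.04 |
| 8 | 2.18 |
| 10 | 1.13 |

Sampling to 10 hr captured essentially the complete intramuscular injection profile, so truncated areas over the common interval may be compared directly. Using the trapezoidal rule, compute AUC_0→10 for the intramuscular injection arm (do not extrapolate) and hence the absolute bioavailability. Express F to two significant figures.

F = 0.54

Trapezoidal AUC_0→10 (intramuscular injection):
  [0→1.5]: (0.00+16.47)/2 × 1.5 = 12.3525
  [1.5→2]: (16.47+14.80)/2 × 0.5 = 7.8175
  [2→4]: (14.80+8.04)/2 × 2 = 22.84
  [4→8]: (8.04+2.18)/2 × 4 = 20.44
  [8→10]: (2.18+1.13)/2 × 2 = 3.31
  Sum = 66.76 µg/mL·hr
F = (AUC_ev/D_ev)/(AUC_iv/D_iv) = (66.76/12.5)/(49.3/5) = 5.3408/9.86 = 0.5417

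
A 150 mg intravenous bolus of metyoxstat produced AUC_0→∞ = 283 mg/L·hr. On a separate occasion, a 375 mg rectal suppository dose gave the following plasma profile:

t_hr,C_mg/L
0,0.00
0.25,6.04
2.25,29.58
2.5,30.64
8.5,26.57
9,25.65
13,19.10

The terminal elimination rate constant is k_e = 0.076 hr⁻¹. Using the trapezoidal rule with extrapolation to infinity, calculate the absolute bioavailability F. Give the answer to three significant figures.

Trapezoidal AUC_0→13 (rectal suppository):
  [0→0.25]: (0.00+6.04)/2 × 0.25 = 0.755
  [0.25→2.25]: (6.04+29.58)/2 × 2 = 35.62
  [2.25→2.5]: (29.58+30.64)/2 × 0.25 = 7.5275
  [2.5→8.5]: (30.64+26.57)/2 × 6 = 171.63
  [8.5→9]: (26.57+25.65)/2 × 0.5 = 13.055
  [9→13]: (25.65+19.10)/2 × 4 = 89.5
  Sum = 318.0875 mg/L·hr
Tail: C_last/k_e = 19.10/0.076 = 251.316
AUC_0→∞ (rectal suppository) = 318.0875 + 251.316 = 569.4035 mg/L·hr
F = (AUC_ev/D_ev)/(AUC_iv/D_iv) = (569.4035/375)/(283/150) = 1.51841/1.88667 = 0.8048

F = 0.805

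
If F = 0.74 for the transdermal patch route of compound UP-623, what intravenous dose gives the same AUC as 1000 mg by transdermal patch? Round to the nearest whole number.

D_iv = 740 mg

Systemic exposure from an extravascular dose = F × D_ev, so the equivalent IV dose is F × D_ev.
D_iv = F × D_ev = 0.74 × 1000 = 740 mg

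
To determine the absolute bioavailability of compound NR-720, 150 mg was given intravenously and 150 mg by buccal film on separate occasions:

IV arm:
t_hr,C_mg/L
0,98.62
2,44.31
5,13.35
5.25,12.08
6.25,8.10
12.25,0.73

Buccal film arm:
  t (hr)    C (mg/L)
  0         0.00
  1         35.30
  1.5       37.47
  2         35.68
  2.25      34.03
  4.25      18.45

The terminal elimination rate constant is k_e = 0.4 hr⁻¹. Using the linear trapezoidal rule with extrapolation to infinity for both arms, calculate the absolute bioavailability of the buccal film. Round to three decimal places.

Trapezoidal AUC_0→12.25 (IV):
  [0→2]: (98.62+44.31)/2 × 2 = 142.93
  [2→5]: (44.31+13.35)/2 × 3 = 86.49
  [5→5.25]: (13.35+12.08)/2 × 0.25 = 3.17875
  [5.25→6.25]: (12.08+8.10)/2 × 1 = 10.09
  [6.25→12.25]: (8.10+0.73)/2 × 6 = 26.49
  Sum = 269.17875 mg/L·hr
IV tail: 0.73/0.4 = 1.825; AUC_iv,0→∞ = 269.17875 + 1.825 = 271.00375 mg/L·hr
Trapezoidal AUC_0→4.25 (buccal film):
  [0→1]: (0.00+35.30)/2 × 1 = 17.65
  [1→1.5]: (35.30+37.47)/2 × 0.5 = 18.1925
  [1.5→2]: (37.47+35.68)/2 × 0.5 = 18.2875
  [2→2.25]: (35.68+34.03)/2 × 0.25 = 8.71375
  [2.25→4.25]: (34.03+18.45)/2 × 2 = 52.48
  Sum = 115.32375 mg/L·hr
buccal film tail: 18.45/0.4 = 46.125; AUC_ev,0→∞ = 115.32375 + 46.125 = 161.44875 mg/L·hr
F = (AUC_ev/D_ev)/(AUC_iv/D_iv) = (161.44875/150)/(271.00375/150) = 1.076325/1.80669 = 0.5957

F = 0.596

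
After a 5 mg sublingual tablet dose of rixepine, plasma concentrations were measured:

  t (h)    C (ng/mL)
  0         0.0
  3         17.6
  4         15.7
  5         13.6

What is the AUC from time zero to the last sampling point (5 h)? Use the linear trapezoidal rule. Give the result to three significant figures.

Trapezoidal AUC_0→5:
  [0→3]: (0.0+17.6)/2 × 3 = 26.4
  [3→4]: (17.6+15.7)/2 × 1 = 16.65
  [4→5]: (15.7+13.6)/2 × 1 = 14.65
  Sum = 57.7 ng/mL·h

AUC = 57.7 ng/mL·h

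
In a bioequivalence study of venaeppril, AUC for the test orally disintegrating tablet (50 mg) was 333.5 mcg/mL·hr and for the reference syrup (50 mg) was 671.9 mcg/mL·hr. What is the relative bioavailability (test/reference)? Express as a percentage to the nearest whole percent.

F_rel = 50%

F_rel = (AUC_test/D_test) / (AUC_ref/D_ref)
      = (333.5/50) / (671.9/50)
      = 6.67 / 13.438 = 0.4964 = 49.64%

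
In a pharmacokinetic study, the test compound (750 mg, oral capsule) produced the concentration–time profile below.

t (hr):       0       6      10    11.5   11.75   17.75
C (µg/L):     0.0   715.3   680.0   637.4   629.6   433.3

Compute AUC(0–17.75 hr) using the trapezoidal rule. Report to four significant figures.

Trapezoidal AUC_0→17.75:
  [0→6]: (0.0+715.3)/2 × 6 = 2145.9
  [6→10]: (715.3+680.0)/2 × 4 = 2790.6
  [10→11.5]: (680.0+637.4)/2 × 1.5 = 988.05
  [11.5→11.75]: (637.4+629.6)/2 × 0.25 = 158.375
  [11.75→17.75]: (629.6+433.3)/2 × 6 = 3188.7
  Sum = 9271.625 µg/L·hr

AUC = 9272 µg/L·hr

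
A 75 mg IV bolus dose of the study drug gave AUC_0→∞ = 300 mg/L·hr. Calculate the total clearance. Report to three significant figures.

CL = 0.250 L/hr

CL = Dose_iv / AUC_0→∞
   = 75 / 300 = 0.25 L/hr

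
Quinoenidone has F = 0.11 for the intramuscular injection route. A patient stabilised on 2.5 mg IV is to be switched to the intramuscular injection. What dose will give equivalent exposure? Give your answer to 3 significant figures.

D_intramuscular = 22.7 mg

For equal systemic exposure: F × D_ev = D_iv
D_ev = D_iv / F = 2.5 / 0.11 = 22.7273 mg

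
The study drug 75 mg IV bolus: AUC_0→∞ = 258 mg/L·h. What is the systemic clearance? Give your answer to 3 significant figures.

CL = 0.291 L/h

CL = Dose_iv / AUC_0→∞
   = 75 / 258 = 0.290698 L/h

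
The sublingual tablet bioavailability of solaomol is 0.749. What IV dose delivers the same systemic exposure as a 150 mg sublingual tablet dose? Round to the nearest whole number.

D_iv = 112 mg

Systemic exposure from an extravascular dose = F × D_ev, so the equivalent IV dose is F × D_ev.
D_iv = F × D_ev = 0.749 × 150 = 112.35 mg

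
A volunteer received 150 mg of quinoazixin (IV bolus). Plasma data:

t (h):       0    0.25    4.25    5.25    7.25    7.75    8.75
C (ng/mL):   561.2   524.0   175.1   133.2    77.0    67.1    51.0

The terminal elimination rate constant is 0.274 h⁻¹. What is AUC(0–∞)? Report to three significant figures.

AUC = 2180 ng/mL·h

Trapezoidal AUC_0→8.75:
  [0→0.25]: (561.2+524.0)/2 × 0.25 = 135.65
  [0.25→4.25]: (524.0+175.1)/2 × 4 = 1398.2
  [4.25→5.25]: (175.1+133.2)/2 × 1 = 154.15
  [5.25→7.25]: (133.2+77.0)/2 × 2 = 210.2
  [7.25→7.75]: (77.0+67.1)/2 × 0.5 = 36.025
  [7.75→8.75]: (67.1+51.0)/2 × 1 = 59.05
  Sum = 1993.275 ng/mL·h
Extrapolated tail: C_last / k_e = 51.0 / 0.274 = 186.131
AUC_0→∞ = 1993.275 + 186.131 = 2179.406 ng/mL·h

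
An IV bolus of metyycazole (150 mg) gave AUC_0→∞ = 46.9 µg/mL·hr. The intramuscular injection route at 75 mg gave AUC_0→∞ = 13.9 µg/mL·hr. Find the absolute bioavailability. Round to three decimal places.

F = 0.593

F = (AUC_ev / D_ev) / (AUC_iv / D_iv)
  = (13.9/75) / (46.9/150)
  = 0.185333 / 0.312667 = 0.5927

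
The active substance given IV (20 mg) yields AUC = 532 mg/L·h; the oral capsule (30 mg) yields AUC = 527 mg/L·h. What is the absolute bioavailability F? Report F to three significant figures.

F = (AUC_ev / D_ev) / (AUC_iv / D_iv)
  = (527/30) / (532/20)
  = 17.5667 / 26.6 = 0.6604

F = 0.660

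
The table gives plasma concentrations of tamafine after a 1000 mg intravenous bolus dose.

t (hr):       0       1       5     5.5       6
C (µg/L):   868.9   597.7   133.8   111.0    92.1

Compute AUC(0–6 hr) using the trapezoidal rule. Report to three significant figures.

Trapezoidal AUC_0→6:
  [0→1]: (868.9+597.7)/2 × 1 = 733.3
  [1→5]: (597.7+133.8)/2 × 4 = 1463.0
  [5→5.5]: (133.8+111.0)/2 × 0.5 = 61.2
  [5.5→6]: (111.0+92.1)/2 × 0.5 = 50.775
  Sum = 2308.275 µg/L·hr

AUC = 2310 µg/L·hr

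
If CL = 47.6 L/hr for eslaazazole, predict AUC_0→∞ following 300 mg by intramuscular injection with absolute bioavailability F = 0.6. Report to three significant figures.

AUC_0→∞ = F × Dose / CL
        = 0.6 × 300 / 47.6 = 3.78151 mg/L·hr

AUC = 3.78 mg/L·hr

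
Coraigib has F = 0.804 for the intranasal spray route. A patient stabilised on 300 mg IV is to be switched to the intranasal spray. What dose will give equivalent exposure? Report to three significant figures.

For equal systemic exposure: F × D_ev = D_iv
D_ev = D_iv / F = 300 / 0.804 = 373.134 mg

D_intranasal = 373 mg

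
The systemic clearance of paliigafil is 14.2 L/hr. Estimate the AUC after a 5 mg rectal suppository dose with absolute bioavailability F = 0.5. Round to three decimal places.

AUC = 0.176 mg/L·hr

AUC_0→∞ = F × Dose / CL
        = 0.5 × 5 / 14.2 = 0.176056 mg/L·hr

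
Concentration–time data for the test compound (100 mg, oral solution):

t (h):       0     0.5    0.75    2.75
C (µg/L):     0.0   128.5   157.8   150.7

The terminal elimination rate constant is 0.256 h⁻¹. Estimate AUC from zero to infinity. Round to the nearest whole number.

Trapezoidal AUC_0→2.75:
  [0→0.5]: (0.0+128.5)/2 × 0.5 = 32.125
  [0.5→0.75]: (128.5+157.8)/2 × 0.25 = 35.7875
  [0.75→2.75]: (157.8+150.7)/2 × 2 = 308.5
  Sum = 376.4125 µg/L·h
Extrapolated tail: C_last / k_e = 150.7 / 0.256 = 588.672
AUC_0→∞ = 376.4125 + 588.672 = 965.0845 µg/L·h

AUC = 965 µg/L·h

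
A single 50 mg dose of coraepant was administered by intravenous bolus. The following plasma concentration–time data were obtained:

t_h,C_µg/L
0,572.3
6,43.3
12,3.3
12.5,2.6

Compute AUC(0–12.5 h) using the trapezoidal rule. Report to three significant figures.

Trapezoidal AUC_0→12.5:
  [0→6]: (572.3+43.3)/2 × 6 = 1846.8
  [6→12]: (43.3+3.3)/2 × 6 = 139.8
  [12→12.5]: (3.3+2.6)/2 × 0.5 = 1.475
  Sum = 1988.075 µg/L·h

AUC = 1990 µg/L·h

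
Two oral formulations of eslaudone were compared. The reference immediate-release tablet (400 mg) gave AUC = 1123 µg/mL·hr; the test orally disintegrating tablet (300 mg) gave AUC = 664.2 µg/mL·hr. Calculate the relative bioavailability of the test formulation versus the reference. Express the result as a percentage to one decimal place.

F_rel = (AUC_test/D_test) / (AUC_ref/D_ref)
      = (664.2/300) / (1123/400)
      = 2.214 / 2.8075 = 0.7886 = 78.86%

F_rel = 78.9%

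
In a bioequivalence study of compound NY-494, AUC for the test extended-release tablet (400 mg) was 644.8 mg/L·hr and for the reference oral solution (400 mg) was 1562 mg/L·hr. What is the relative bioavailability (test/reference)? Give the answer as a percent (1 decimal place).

F_rel = 41.3%

F_rel = (AUC_test/D_test) / (AUC_ref/D_ref)
      = (644.8/400) / (1562/400)
      = 1.612 / 3.905 = 0.4128 = 41.28%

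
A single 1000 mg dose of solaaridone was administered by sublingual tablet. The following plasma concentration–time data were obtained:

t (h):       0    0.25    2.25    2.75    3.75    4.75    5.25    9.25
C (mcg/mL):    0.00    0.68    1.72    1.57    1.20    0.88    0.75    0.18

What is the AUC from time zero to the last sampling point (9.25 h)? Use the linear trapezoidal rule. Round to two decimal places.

AUC = 8.00 mcg/mL·h

Trapezoidal AUC_0→9.25:
  [0→0.25]: (0.00+0.68)/2 × 0.25 = 0.085
  [0.25→2.25]: (0.68+1.72)/2 × 2 = 2.4
  [2.25→2.75]: (1.72+1.57)/2 × 0.5 = 0.8225
  [2.75→3.75]: (1.57+1.20)/2 × 1 = 1.385
  [3.75→4.75]: (1.20+0.88)/2 × 1 = 1.04
  [4.75→5.25]: (0.88+0.75)/2 × 0.5 = 0.4075
  [5.25→9.25]: (0.75+0.18)/2 × 4 = 1.86
  Sum = 8.0 mcg/mL·h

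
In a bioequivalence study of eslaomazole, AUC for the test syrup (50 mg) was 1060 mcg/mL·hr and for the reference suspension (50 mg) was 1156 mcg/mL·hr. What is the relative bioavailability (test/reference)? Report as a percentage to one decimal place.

F_rel = (AUC_test/D_test) / (AUC_ref/D_ref)
      = (1060/50) / (1156/50)
      = 21.2 / 23.12 = 0.9170 = 91.70%

F_rel = 91.7%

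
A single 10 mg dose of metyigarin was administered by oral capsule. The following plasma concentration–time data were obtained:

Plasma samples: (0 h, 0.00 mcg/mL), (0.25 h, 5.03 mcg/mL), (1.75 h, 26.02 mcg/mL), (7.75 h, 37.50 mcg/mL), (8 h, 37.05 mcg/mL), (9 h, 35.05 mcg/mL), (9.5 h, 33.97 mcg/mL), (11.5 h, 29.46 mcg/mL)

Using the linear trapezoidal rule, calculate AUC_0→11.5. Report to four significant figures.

AUC = 340.5 mcg/mL·h

Trapezoidal AUC_0→11.5:
  [0→0.25]: (0.00+5.03)/2 × 0.25 = 0.62875
  [0.25→1.75]: (5.03+26.02)/2 × 1.5 = 23.2875
  [1.75→7.75]: (26.02+37.50)/2 × 6 = 190.56
  [7.75→8]: (37.50+37.05)/2 × 0.25 = 9.31875
  [8→9]: (37.05+35.05)/2 × 1 = 36.05
  [9→9.5]: (35.05+33.97)/2 × 0.5 = 17.255
  [9.5→11.5]: (33.97+29.46)/2 × 2 = 63.43
  Sum = 340.53 mcg/mL·h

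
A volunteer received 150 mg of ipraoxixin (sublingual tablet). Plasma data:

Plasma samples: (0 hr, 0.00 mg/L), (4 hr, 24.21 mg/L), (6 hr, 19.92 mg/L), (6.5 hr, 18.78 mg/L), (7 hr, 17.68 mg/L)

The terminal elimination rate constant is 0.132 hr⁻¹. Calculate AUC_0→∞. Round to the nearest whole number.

Trapezoidal AUC_0→7:
  [0→4]: (0.00+24.21)/2 × 4 = 48.42
  [4→6]: (24.21+19.92)/2 × 2 = 44.13
  [6→6.5]: (19.92+18.78)/2 × 0.5 = 9.675
  [6.5→7]: (18.78+17.68)/2 × 0.5 = 9.115
  Sum = 111.34 mg/L·hr
Extrapolated tail: C_last / k_e = 17.68 / 0.132 = 133.939
AUC_0→∞ = 111.34 + 133.939 = 245.279 mg/L·hr

AUC = 245 mg/L·hr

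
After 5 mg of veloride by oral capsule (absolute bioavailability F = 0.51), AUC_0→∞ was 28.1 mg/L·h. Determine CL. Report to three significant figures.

CL = 0.0907 L/h

CL = F × Dose / AUC_0→∞
   = 0.51 × 5 / 28.1 = 0.0907473 L/h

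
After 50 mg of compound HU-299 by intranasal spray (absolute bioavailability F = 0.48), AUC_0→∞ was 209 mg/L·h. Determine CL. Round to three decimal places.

CL = 0.115 L/h

CL = F × Dose / AUC_0→∞
   = 0.48 × 50 / 209 = 0.114833 L/h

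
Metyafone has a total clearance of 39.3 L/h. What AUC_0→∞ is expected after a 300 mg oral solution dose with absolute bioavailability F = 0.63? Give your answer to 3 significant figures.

AUC_0→∞ = F × Dose / CL
        = 0.63 × 300 / 39.3 = 4.80916 mg/L·h

AUC = 4.81 mg/L·h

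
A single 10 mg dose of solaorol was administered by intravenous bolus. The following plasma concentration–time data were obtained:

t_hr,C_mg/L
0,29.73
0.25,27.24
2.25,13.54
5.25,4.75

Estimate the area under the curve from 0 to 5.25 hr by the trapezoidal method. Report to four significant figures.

AUC = 75.34 mg/L·hr

Trapezoidal AUC_0→5.25:
  [0→0.25]: (29.73+27.24)/2 × 0.25 = 7.12125
  [0.25→2.25]: (27.24+13.54)/2 × 2 = 40.78
  [2.25→5.25]: (13.54+4.75)/2 × 3 = 27.435
  Sum = 75.33625 mg/L·hr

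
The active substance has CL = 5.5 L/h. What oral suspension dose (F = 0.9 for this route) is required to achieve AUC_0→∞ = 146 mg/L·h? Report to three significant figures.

Dose = CL × AUC_0→∞ / F
     = 5.5 × 146 / 0.9 = 892.222 mg

Dose = 892 mg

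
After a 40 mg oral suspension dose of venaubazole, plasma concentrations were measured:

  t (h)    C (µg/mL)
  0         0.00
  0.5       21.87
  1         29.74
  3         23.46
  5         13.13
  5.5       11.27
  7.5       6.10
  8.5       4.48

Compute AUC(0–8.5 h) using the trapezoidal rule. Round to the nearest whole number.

AUC = 137 µg/mL·h

Trapezoidal AUC_0→8.5:
  [0→0.5]: (0.00+21.87)/2 × 0.5 = 5.4675
  [0.5→1]: (21.87+29.74)/2 × 0.5 = 12.9025
  [1→3]: (29.74+23.46)/2 × 2 = 53.2
  [3→5]: (23.46+13.13)/2 × 2 = 36.59
  [5→5.5]: (13.13+11.27)/2 × 0.5 = 6.1
  [5.5→7.5]: (11.27+6.10)/2 × 2 = 17.37
  [7.5→8.5]: (6.10+4.48)/2 × 1 = 5.29
  Sum = 136.92 µg/mL·h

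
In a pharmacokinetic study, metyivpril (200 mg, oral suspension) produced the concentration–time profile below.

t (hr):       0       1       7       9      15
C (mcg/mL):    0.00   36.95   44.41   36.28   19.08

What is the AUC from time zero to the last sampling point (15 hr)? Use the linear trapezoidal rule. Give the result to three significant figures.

AUC = 509 mcg/mL·hr

Trapezoidal AUC_0→15:
  [0→1]: (0.00+36.95)/2 × 1 = 18.475
  [1→7]: (36.95+44.41)/2 × 6 = 244.08
  [7→9]: (44.41+36.28)/2 × 2 = 80.69
  [9→15]: (36.28+19.08)/2 × 6 = 166.08
  Sum = 509.325 mcg/mL·hr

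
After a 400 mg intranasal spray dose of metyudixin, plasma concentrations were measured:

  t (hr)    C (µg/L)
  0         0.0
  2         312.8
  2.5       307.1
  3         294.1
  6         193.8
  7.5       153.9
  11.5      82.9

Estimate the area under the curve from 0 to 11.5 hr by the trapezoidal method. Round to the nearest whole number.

Trapezoidal AUC_0→11.5:
  [0→2]: (0.0+312.8)/2 × 2 = 312.8
  [2→2.5]: (312.8+307.1)/2 × 0.5 = 154.975
  [2.5→3]: (307.1+294.1)/2 × 0.5 = 150.3
  [3→6]: (294.1+193.8)/2 × 3 = 731.85
  [6→7.5]: (193.8+153.9)/2 × 1.5 = 260.775
  [7.5→11.5]: (153.9+82.9)/2 × 4 = 473.6
  Sum = 2084.3 µg/L·hr

AUC = 2084 µg/L·hr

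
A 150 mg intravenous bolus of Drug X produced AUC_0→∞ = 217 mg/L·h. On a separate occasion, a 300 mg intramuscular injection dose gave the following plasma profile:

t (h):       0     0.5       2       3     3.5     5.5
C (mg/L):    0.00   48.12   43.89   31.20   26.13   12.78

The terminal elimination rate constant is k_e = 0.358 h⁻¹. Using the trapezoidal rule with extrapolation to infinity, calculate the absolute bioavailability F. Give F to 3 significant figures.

Trapezoidal AUC_0→5.5 (intramuscular injection):
  [0→0.5]: (0.00+48.12)/2 × 0.5 = 12.03
  [0.5→2]: (48.12+43.89)/2 × 1.5 = 69.0075
  [2→3]: (43.89+31.20)/2 × 1 = 37.545
  [3→3.5]: (31.20+26.13)/2 × 0.5 = 14.3325
  [3.5→5.5]: (26.13+12.78)/2 × 2 = 38.91
  Sum = 171.825 mg/L·h
Tail: C_last/k_e = 12.78/0.358 = 35.698
AUC_0→∞ (intramuscular injection) = 171.825 + 35.698 = 207.523 mg/L·h
F = (AUC_ev/D_ev)/(AUC_iv/D_iv) = (207.523/300)/(217/150) = 0.691743/1.44667 = 0.4782

F = 0.478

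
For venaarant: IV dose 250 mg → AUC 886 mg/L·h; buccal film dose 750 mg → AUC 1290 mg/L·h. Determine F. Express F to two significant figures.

F = (AUC_ev / D_ev) / (AUC_iv / D_iv)
  = (1290/750) / (886/250)
  = 1.72 / 3.544 = 0.4853

F = 0.49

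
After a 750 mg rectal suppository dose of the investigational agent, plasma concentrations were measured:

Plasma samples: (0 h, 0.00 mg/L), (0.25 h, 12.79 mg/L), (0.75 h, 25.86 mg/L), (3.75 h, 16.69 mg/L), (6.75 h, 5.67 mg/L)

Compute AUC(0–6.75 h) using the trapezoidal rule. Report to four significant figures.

AUC = 108.6 mg/L·h

Trapezoidal AUC_0→6.75:
  [0→0.25]: (0.00+12.79)/2 × 0.25 = 1.59875
  [0.25→0.75]: (12.79+25.86)/2 × 0.5 = 9.6625
  [0.75→3.75]: (25.86+16.69)/2 × 3 = 63.825
  [3.75→6.75]: (16.69+5.67)/2 × 3 = 33.54
  Sum = 108.62625 mg/L·h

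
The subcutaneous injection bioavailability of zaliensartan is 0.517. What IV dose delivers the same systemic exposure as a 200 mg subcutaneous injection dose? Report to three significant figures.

Systemic exposure from an extravascular dose = F × D_ev, so the equivalent IV dose is F × D_ev.
D_iv = F × D_ev = 0.517 × 200 = 103.4 mg

D_iv = 103 mg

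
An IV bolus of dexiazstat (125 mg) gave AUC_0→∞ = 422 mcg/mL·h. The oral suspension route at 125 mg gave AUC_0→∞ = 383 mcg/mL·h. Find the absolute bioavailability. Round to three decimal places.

F = (AUC_ev / D_ev) / (AUC_iv / D_iv)
  = (383/125) / (422/125)
  = 3.064 / 3.376 = 0.9076

F = 0.908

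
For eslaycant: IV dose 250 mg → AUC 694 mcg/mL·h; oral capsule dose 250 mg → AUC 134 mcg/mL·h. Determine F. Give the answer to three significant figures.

F = (AUC_ev / D_ev) / (AUC_iv / D_iv)
  = (134/250) / (694/250)
  = 0.536 / 2.776 = 0.1931

F = 0.193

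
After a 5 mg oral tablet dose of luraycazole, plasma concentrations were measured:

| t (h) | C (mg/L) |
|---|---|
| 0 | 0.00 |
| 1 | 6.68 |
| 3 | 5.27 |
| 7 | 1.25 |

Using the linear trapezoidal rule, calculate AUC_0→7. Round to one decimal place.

AUC = 28.3 mg/L·h

Trapezoidal AUC_0→7:
  [0→1]: (0.00+6.68)/2 × 1 = 3.34
  [1→3]: (6.68+5.27)/2 × 2 = 11.95
  [3→7]: (5.27+1.25)/2 × 4 = 13.04
  Sum = 28.33 mg/L·h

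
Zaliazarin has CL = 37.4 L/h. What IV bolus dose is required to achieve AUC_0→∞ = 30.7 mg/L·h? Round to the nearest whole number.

Dose_iv = CL × AUC_0→∞
     = 37.4 × 30.7 = 1148.18 mg

Dose = 1148 mg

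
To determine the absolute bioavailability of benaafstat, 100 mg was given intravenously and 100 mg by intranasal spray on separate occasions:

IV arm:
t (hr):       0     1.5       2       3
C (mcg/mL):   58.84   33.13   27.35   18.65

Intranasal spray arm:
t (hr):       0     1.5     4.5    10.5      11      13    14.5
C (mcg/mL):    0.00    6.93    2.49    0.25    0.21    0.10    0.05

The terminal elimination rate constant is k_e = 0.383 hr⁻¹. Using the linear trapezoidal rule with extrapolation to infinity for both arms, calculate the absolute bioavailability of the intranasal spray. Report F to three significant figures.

Trapezoidal AUC_0→3 (IV):
  [0→1.5]: (58.84+33.13)/2 × 1.5 = 68.9775
  [1.5→2]: (33.13+27.35)/2 × 0.5 = 15.12
  [2→3]: (27.35+18.65)/2 × 1 = 23.0
  Sum = 107.0975 mcg/mL·hr
IV tail: 18.65/0.383 = 48.695; AUC_iv,0→∞ = 107.0975 + 48.695 = 155.7925 mcg/mL·hr
Trapezoidal AUC_0→14.5 (intranasal spray):
  [0→1.5]: (0.00+6.93)/2 × 1.5 = 5.1975
  [1.5→4.5]: (6.93+2.49)/2 × 3 = 14.13
  [4.5→10.5]: (2.49+0.25)/2 × 6 = 8.22
  [10.5→11]: (0.25+0.21)/2 × 0.5 = 0.115
  [11→13]: (0.21+0.10)/2 × 2 = 0.31
  [13→14.5]: (0.10+0.05)/2 × 1.5 = 0.1125
  Sum = 28.085 mcg/mL·hr
intranasal spray tail: 0.05/0.383 = 0.131; AUC_ev,0→∞ = 28.085 + 0.131 = 28.216 mcg/mL·hr
F = (AUC_ev/D_ev)/(AUC_iv/D_iv) = (28.216/100)/(155.7925/100) = 0.28216/1.557925 = 0.1811

F = 0.181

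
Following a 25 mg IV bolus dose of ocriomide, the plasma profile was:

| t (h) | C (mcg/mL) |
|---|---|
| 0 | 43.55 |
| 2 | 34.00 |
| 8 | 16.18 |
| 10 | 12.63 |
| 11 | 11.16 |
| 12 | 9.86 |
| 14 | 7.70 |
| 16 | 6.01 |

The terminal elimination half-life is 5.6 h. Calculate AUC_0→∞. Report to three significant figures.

AUC = 359 mcg/mL·h

Trapezoidal AUC_0→16:
  [0→2]: (43.55+34.00)/2 × 2 = 77.55
  [2→8]: (34.00+16.18)/2 × 6 = 150.54
  [8→10]: (16.18+12.63)/2 × 2 = 28.81
  [10→11]: (12.63+11.16)/2 × 1 = 11.895
  [11→12]: (11.16+9.86)/2 × 1 = 10.51
  [12→14]: (9.86+7.70)/2 × 2 = 17.56
  [14→16]: (7.70+6.01)/2 × 2 = 13.71
  Sum = 310.575 mcg/mL·h
k_e = ln2 / t½ = 0.693147 / 5.6 = 0.1238 h^-1
Extrapolated tail: C_last / k_e = 6.01 / 0.1238 = 48.546
AUC_0→∞ = 310.575 + 48.546 = 359.121 mcg/mL·h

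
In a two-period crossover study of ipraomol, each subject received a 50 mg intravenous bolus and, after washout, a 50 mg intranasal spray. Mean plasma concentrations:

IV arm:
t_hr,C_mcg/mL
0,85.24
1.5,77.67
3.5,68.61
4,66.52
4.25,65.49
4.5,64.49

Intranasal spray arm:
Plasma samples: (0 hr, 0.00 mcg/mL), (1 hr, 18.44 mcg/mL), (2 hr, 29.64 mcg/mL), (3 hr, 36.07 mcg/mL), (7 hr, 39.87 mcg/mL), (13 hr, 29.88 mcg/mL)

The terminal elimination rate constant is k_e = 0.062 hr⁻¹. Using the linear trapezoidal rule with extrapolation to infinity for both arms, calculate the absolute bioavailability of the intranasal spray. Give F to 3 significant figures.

Trapezoidal AUC_0→4.5 (IV):
  [0→1.5]: (85.24+77.67)/2 × 1.5 = 122.1825
  [1.5→3.5]: (77.67+68.61)/2 × 2 = 146.28
  [3.5→4]: (68.61+66.52)/2 × 0.5 = 33.7825
  [4→4.25]: (66.52+65.49)/2 × 0.25 = 16.50125
  [4.25→4.5]: (65.49+64.49)/2 × 0.25 = 16.2475
  Sum = 334.99375 mcg/mL·hr
IV tail: 64.49/0.062 = 1040.161; AUC_iv,0→∞ = 334.99375 + 1040.161 = 1375.15475 mcg/mL·hr
Trapezoidal AUC_0→13 (intranasal spray):
  [0→1]: (0.00+18.44)/2 × 1 = 9.22
  [1→2]: (18.44+29.64)/2 × 1 = 24.04
  [2→3]: (29.64+36.07)/2 × 1 = 32.855
  [3→7]: (36.07+39.87)/2 × 4 = 151.88
  [7→13]: (39.87+29.88)/2 × 6 = 209.25
  Sum = 427.245 mcg/mL·hr
intranasal spray tail: 29.88/0.062 = 481.935; AUC_ev,0→∞ = 427.245 + 481.935 = 909.18 mcg/mL·hr
F = (AUC_ev/D_ev)/(AUC_iv/D_iv) = (909.18/50)/(1375.15475/50) = 18.1836/27.503095 = 0.6611

F = 0.661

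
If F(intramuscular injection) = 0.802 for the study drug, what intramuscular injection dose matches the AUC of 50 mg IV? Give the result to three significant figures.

For equal systemic exposure: F × D_ev = D_iv
D_ev = D_iv / F = 50 / 0.802 = 62.3441 mg

D_intramuscular = 62.3 mg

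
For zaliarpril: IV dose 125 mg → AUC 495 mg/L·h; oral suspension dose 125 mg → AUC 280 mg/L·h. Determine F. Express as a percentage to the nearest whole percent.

F = (AUC_ev / D_ev) / (AUC_iv / D_iv)
  = (280/125) / (495/125)
  = 2.24 / 3.96 = 0.5657
  = 56.57%

F = 57%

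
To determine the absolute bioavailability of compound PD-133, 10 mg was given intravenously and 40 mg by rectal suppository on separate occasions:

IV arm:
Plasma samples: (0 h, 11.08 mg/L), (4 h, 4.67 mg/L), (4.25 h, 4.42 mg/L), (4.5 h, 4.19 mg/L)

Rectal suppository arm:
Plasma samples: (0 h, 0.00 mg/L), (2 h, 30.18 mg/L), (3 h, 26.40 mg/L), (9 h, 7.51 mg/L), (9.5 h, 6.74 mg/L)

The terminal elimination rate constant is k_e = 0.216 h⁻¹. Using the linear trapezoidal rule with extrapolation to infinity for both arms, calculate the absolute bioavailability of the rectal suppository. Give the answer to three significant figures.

Trapezoidal AUC_0→4.5 (IV):
  [0→4]: (11.08+4.67)/2 × 4 = 31.5
  [4→4.25]: (4.67+4.42)/2 × 0.25 = 1.13625
  [4.25→4.5]: (4.42+4.19)/2 × 0.25 = 1.07625
  Sum = 33.7125 mg/L·h
IV tail: 4.19/0.216 = 19.398; AUC_iv,0→∞ = 33.7125 + 19.398 = 53.1105 mg/L·h
Trapezoidal AUC_0→9.5 (rectal suppository):
  [0→2]: (0.00+30.18)/2 × 2 = 30.18
  [2→3]: (30.18+26.40)/2 × 1 = 28.29
  [3→9]: (26.40+7.51)/2 × 6 = 101.73
  [9→9.5]: (7.51+6.74)/2 × 0.5 = 3.5625
  Sum = 163.7625 mg/L·h
rectal suppository tail: 6.74/0.216 = 31.204; AUC_ev,0→∞ = 163.7625 + 31.204 = 194.9665 mg/L·h
F = (AUC_ev/D_ev)/(AUC_iv/D_iv) = (194.9665/40)/(53.1105/10) = 4.8741625/5.31105 = 0.9177

F = 0.918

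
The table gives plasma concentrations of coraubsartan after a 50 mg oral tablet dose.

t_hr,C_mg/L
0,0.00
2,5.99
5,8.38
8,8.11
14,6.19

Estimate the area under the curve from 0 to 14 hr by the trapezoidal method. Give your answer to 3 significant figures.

Trapezoidal AUC_0→14:
  [0→2]: (0.00+5.99)/2 × 2 = 5.99
  [2→5]: (5.99+8.38)/2 × 3 = 21.555
  [5→8]: (8.38+8.11)/2 × 3 = 24.735
  [8→14]: (8.11+6.19)/2 × 6 = 42.9
  Sum = 95.18 mg/L·hr

AUC = 95.2 mg/L·hr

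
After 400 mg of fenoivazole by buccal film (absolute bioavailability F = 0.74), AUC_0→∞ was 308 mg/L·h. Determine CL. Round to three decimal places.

CL = F × Dose / AUC_0→∞
   = 0.74 × 400 / 308 = 0.961039 L/h

CL = 0.961 L/h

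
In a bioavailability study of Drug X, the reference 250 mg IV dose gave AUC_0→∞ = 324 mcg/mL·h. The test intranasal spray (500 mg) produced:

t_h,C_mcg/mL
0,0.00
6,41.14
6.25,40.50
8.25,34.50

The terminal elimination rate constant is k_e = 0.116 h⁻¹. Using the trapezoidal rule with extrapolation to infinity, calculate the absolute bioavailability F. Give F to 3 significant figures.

Trapezoidal AUC_0→8.25 (intranasal spray):
  [0→6]: (0.00+41.14)/2 × 6 = 123.42
  [6→6.25]: (41.14+40.50)/2 × 0.25 = 10.205
  [6.25→8.25]: (40.50+34.50)/2 × 2 = 75.0
  Sum = 208.625 mcg/mL·h
Tail: C_last/k_e = 34.50/0.116 = 297.414
AUC_0→∞ (intranasal spray) = 208.625 + 297.414 = 506.039 mcg/mL·h
F = (AUC_ev/D_ev)/(AUC_iv/D_iv) = (506.039/500)/(324/250) = 1.012078/1.296 = 0.7809

F = 0.781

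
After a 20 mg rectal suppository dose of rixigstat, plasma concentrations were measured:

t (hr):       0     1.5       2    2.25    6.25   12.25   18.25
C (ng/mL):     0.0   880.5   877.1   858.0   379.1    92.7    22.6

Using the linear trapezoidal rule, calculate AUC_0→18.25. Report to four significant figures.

AUC = 5552 ng/mL·hr

Trapezoidal AUC_0→18.25:
  [0→1.5]: (0.0+880.5)/2 × 1.5 = 660.375
  [1.5→2]: (880.5+877.1)/2 × 0.5 = 439.4
  [2→2.25]: (877.1+858.0)/2 × 0.25 = 216.8875
  [2.25→6.25]: (858.0+379.1)/2 × 4 = 2474.2
  [6.25→12.25]: (379.1+92.7)/2 × 6 = 1415.4
  [12.25→18.25]: (92.7+22.6)/2 × 6 = 345.9
  Sum = 5552.1625 ng/mL·hr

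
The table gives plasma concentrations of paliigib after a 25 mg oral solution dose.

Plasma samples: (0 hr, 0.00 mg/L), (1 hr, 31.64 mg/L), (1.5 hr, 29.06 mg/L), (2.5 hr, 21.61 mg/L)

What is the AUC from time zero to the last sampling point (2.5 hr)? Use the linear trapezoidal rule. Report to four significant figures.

AUC = 56.33 mg/L·hr

Trapezoidal AUC_0→2.5:
  [0→1]: (0.00+31.64)/2 × 1 = 15.82
  [1→1.5]: (31.64+29.06)/2 × 0.5 = 15.175
  [1.5→2.5]: (29.06+21.61)/2 × 1 = 25.335
  Sum = 56.33 mg/L·hr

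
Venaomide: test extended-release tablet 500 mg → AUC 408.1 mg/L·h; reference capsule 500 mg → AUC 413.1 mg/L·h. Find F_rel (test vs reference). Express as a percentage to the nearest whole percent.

F_rel = (AUC_test/D_test) / (AUC_ref/D_ref)
      = (408.1/500) / (413.1/500)
      = 0.8162 / 0.8262 = 0.9879 = 98.79%

F_rel = 99%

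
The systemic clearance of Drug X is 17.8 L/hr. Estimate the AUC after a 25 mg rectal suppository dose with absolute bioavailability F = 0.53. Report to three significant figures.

AUC_0→∞ = F × Dose / CL
        = 0.53 × 25 / 17.8 = 0.744382 mg/L·hr

AUC = 0.744 mg/L·hr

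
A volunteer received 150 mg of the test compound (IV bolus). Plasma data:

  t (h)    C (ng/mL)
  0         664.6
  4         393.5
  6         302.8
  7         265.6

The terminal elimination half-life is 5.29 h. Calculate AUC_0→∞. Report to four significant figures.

Trapezoidal AUC_0→7:
  [0→4]: (664.6+393.5)/2 × 4 = 2116.2
  [4→6]: (393.5+302.8)/2 × 2 = 696.3
  [6→7]: (302.8+265.6)/2 × 1 = 284.2
  Sum = 3096.7 ng/mL·h
k_e = ln2 / t½ = 0.693147 / 5.29 = 0.1310 h^-1
Extrapolated tail: C_last / k_e = 265.6 / 0.131 = 2027.481
AUC_0→∞ = 3096.7 + 2027.481 = 5124.181 ng/mL·h

AUC = 5124 ng/mL·h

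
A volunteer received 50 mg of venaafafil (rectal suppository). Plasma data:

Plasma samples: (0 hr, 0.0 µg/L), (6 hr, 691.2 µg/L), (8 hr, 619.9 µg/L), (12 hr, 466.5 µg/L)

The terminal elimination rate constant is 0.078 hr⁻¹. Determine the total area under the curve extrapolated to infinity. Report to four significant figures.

AUC = 11540 µg/L·hr

Trapezoidal AUC_0→12:
  [0→6]: (0.0+691.2)/2 × 6 = 2073.6
  [6→8]: (691.2+619.9)/2 × 2 = 1311.1
  [8→12]: (619.9+466.5)/2 × 4 = 2172.8
  Sum = 5557.5 µg/L·hr
Extrapolated tail: C_last / k_e = 466.5 / 0.078 = 5980.769
AUC_0→∞ = 5557.5 + 5980.769 = 11538.269 µg/L·hr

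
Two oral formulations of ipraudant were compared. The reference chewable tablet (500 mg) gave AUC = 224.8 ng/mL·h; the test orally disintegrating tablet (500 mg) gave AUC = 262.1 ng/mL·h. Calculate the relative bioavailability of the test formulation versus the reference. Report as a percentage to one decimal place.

F_rel = 116.6%

F_rel = (AUC_test/D_test) / (AUC_ref/D_ref)
      = (262.1/500) / (224.8/500)
      = 0.5242 / 0.4496 = 1.1659 = 116.59%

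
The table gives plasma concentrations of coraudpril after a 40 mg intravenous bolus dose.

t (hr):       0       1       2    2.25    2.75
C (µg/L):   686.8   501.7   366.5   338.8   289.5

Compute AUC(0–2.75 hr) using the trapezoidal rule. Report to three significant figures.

Trapezoidal AUC_0→2.75:
  [0→1]: (686.8+501.7)/2 × 1 = 594.25
  [1→2]: (501.7+366.5)/2 × 1 = 434.1
  [2→2.25]: (366.5+338.8)/2 × 0.25 = 88.1625
  [2.25→2.75]: (338.8+289.5)/2 × 0.5 = 157.075
  Sum = 1273.5875 µg/L·hr

AUC = 1270 µg/L·hr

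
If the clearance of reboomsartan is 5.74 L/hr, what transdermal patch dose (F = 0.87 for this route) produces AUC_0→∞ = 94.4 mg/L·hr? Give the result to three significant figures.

Dose = 623 mg

Dose = CL × AUC_0→∞ / F
     = 5.74 × 94.4 / 0.87 = 622.823 mg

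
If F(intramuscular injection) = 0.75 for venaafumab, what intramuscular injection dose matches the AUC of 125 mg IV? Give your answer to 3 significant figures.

D_intramuscular = 167 mg

For equal systemic exposure: F × D_ev = D_iv
D_ev = D_iv / F = 125 / 0.75 = 166.667 mg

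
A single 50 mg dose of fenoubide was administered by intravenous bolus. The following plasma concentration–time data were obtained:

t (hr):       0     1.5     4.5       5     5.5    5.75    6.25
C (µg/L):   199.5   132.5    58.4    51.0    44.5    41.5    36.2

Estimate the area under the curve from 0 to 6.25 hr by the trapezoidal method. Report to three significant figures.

Trapezoidal AUC_0→6.25:
  [0→1.5]: (199.5+132.5)/2 × 1.5 = 249.0
  [1.5→4.5]: (132.5+58.4)/2 × 3 = 286.35
  [4.5→5]: (58.4+51.0)/2 × 0.5 = 27.35
  [5→5.5]: (51.0+44.5)/2 × 0.5 = 23.875
  [5.5→5.75]: (44.5+41.5)/2 × 0.25 = 10.75
  [5.75→6.25]: (41.5+36.2)/2 × 0.5 = 19.425
  Sum = 616.75 µg/L·hr

AUC = 617 µg/L·hr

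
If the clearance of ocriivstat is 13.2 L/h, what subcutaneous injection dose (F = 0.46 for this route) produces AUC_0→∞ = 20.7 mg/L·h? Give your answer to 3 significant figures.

Dose = 594 mg

Dose = CL × AUC_0→∞ / F
     = 13.2 × 20.7 / 0.46 = 594 mg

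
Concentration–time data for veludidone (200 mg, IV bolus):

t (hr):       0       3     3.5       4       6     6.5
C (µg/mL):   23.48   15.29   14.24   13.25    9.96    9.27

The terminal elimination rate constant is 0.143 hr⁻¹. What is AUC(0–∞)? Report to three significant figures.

AUC = 165 µg/mL·hr

Trapezoidal AUC_0→6.5:
  [0→3]: (23.48+15.29)/2 × 3 = 58.155
  [3→3.5]: (15.29+14.24)/2 × 0.5 = 7.3825
  [3.5→4]: (14.24+13.25)/2 × 0.5 = 6.8725
  [4→6]: (13.25+9.96)/2 × 2 = 23.21
  [6→6.5]: (9.96+9.27)/2 × 0.5 = 4.8075
  Sum = 100.4275 µg/mL·hr
Extrapolated tail: C_last / k_e = 9.27 / 0.143 = 64.825
AUC_0→∞ = 100.4275 + 64.825 = 165.2525 µg/mL·hr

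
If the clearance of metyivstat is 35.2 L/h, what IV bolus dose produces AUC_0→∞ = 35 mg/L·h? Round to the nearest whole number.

Dose = 1232 mg

Dose_iv = CL × AUC_0→∞
     = 35.2 × 35 = 1232 mg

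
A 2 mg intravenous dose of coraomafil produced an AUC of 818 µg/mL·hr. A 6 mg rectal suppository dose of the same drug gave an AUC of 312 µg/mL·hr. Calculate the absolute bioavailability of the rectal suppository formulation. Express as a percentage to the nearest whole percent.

F = 13%

F = (AUC_ev / D_ev) / (AUC_iv / D_iv)
  = (312/6) / (818/2)
  = 52 / 409 = 0.1271
  = 12.71%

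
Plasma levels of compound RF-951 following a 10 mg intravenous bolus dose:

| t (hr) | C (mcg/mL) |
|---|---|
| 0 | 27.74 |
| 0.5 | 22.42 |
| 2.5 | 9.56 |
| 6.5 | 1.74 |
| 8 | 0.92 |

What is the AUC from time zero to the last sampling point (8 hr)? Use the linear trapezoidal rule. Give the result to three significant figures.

AUC = 69.1 mcg/mL·hr

Trapezoidal AUC_0→8:
  [0→0.5]: (27.74+22.42)/2 × 0.5 = 12.54
  [0.5→2.5]: (22.42+9.56)/2 × 2 = 31.98
  [2.5→6.5]: (9.56+1.74)/2 × 4 = 22.6
  [6.5→8]: (1.74+0.92)/2 × 1.5 = 1.995
  Sum = 69.115 mcg/mL·hr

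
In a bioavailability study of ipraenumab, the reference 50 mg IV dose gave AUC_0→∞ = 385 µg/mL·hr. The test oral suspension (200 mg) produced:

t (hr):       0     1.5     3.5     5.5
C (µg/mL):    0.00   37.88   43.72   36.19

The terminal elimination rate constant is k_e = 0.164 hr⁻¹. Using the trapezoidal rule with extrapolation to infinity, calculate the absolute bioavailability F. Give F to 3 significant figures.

F = 0.267

Trapezoidal AUC_0→5.5 (oral suspension):
  [0→1.5]: (0.00+37.88)/2 × 1.5 = 28.41
  [1.5→3.5]: (37.88+43.72)/2 × 2 = 81.6
  [3.5→5.5]: (43.72+36.19)/2 × 2 = 79.91
  Sum = 189.92 µg/mL·hr
Tail: C_last/k_e = 36.19/0.164 = 220.671
AUC_0→∞ (oral suspension) = 189.92 + 220.671 = 410.591 µg/mL·hr
F = (AUC_ev/D_ev)/(AUC_iv/D_iv) = (410.591/200)/(385/50) = 2.052955/7.7 = 0.2666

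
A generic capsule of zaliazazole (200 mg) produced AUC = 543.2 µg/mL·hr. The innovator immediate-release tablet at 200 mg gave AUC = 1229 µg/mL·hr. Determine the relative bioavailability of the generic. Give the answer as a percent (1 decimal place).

F_rel = (AUC_test/D_test) / (AUC_ref/D_ref)
      = (543.2/200) / (1229/200)
      = 2.716 / 6.145 = 0.4420 = 44.20%

F_rel = 44.2%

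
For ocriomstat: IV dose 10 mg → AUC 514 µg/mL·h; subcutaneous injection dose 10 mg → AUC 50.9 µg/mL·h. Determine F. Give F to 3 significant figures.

F = (AUC_ev / D_ev) / (AUC_iv / D_iv)
  = (50.9/10) / (514/10)
  = 5.09 / 51.4 = 0.0990

F = 0.0990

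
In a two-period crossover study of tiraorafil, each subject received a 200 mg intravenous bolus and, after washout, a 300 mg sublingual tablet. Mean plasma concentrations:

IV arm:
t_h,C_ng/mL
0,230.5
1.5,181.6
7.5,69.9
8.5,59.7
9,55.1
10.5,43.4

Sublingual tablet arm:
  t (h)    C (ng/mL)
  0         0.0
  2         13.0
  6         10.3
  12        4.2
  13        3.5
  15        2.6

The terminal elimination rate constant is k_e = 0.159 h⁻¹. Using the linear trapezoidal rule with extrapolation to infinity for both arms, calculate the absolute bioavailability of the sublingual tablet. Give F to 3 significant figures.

Trapezoidal AUC_0→10.5 (IV):
  [0→1.5]: (230.5+181.6)/2 × 1.5 = 309.075
  [1.5→7.5]: (181.6+69.9)/2 × 6 = 754.5
  [7.5→8.5]: (69.9+59.7)/2 × 1 = 64.8
  [8.5→9]: (59.7+55.1)/2 × 0.5 = 28.7
  [9→10.5]: (55.1+43.4)/2 × 1.5 = 73.875
  Sum = 1230.95 ng/mL·h
IV tail: 43.4/0.159 = 272.956; AUC_iv,0→∞ = 1230.95 + 272.956 = 1503.906 ng/mL·h
Trapezoidal AUC_0→15 (sublingual tablet):
  [0→2]: (0.0+13.0)/2 × 2 = 13.0
  [2→6]: (13.0+10.3)/2 × 4 = 46.6
  [6→12]: (10.3+4.2)/2 × 6 = 43.5
  [12→13]: (4.2+3.5)/2 × 1 = 3.85
  [13→15]: (3.5+2.6)/2 × 2 = 6.1
  Sum = 113.05 ng/mL·h
sublingual tablet tail: 2.6/0.159 = 16.352; AUC_ev,0→∞ = 113.05 + 16.352 = 129.402 ng/mL·h
F = (AUC_ev/D_ev)/(AUC_iv/D_iv) = (129.402/300)/(1503.906/200) = 0.43134/7.51953 = 0.0574

F = 0.0574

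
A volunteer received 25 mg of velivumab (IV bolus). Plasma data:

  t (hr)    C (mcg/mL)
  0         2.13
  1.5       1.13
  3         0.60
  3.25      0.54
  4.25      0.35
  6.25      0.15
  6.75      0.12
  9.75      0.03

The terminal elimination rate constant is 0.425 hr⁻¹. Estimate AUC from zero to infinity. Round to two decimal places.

AUC = 5.19 mcg/mL·hr

Trapezoidal AUC_0→9.75:
  [0→1.5]: (2.13+1.13)/2 × 1.5 = 2.445
  [1.5→3]: (1.13+0.60)/2 × 1.5 = 1.2975
  [3→3.25]: (0.60+0.54)/2 × 0.25 = 0.1425
  [3.25→4.25]: (0.54+0.35)/2 × 1 = 0.445
  [4.25→6.25]: (0.35+0.15)/2 × 2 = 0.5
  [6.25→6.75]: (0.15+0.12)/2 × 0.5 = 0.0675
  [6.75→9.75]: (0.12+0.03)/2 × 3 = 0.225
  Sum = 5.1225 mcg/mL·hr
Extrapolated tail: C_last / k_e = 0.03 / 0.425 = 0.071
AUC_0→∞ = 5.1225 + 0.071 = 5.1935 mcg/mL·hr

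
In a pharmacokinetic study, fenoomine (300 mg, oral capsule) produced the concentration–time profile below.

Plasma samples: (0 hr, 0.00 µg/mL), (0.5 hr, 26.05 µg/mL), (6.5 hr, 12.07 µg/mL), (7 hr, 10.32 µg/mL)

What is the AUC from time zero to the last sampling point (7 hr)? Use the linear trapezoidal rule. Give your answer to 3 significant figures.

AUC = 126 µg/mL·hr

Trapezoidal AUC_0→7:
  [0→0.5]: (0.00+26.05)/2 × 0.5 = 6.5125
  [0.5→6.5]: (26.05+12.07)/2 × 6 = 114.36
  [6.5→7]: (12.07+10.32)/2 × 0.5 = 5.5975
  Sum = 126.47 µg/mL·hr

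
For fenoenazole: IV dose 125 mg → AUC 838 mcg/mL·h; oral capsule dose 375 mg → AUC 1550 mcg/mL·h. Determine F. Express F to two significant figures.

F = 0.62

F = (AUC_ev / D_ev) / (AUC_iv / D_iv)
  = (1550/375) / (838/125)
  = 4.13333 / 6.704 = 0.6165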